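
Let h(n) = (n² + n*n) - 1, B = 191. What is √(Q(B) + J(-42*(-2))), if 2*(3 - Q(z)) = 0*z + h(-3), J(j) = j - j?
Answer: I*√22/2 ≈ 2.3452*I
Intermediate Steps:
J(j) = 0
h(n) = -1 + 2*n² (h(n) = (n² + n²) - 1 = 2*n² - 1 = -1 + 2*n²)
Q(z) = -11/2 (Q(z) = 3 - (0*z + (-1 + 2*(-3)²))/2 = 3 - (0 + (-1 + 2*9))/2 = 3 - (0 + (-1 + 18))/2 = 3 - (0 + 17)/2 = 3 - ½*17 = 3 - 17/2 = -11/2)
√(Q(B) + J(-42*(-2))) = √(-11/2 + 0) = √(-11/2) = I*√22/2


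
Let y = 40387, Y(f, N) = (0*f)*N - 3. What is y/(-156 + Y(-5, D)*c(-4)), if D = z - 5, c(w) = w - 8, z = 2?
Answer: -40387/120 ≈ -336.56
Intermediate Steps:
c(w) = -8 + w
D = -3 (D = 2 - 5 = -3)
Y(f, N) = -3 (Y(f, N) = 0*N - 3 = 0 - 3 = -3)
y/(-156 + Y(-5, D)*c(-4)) = 40387/(-156 - 3*(-8 - 4)) = 40387/(-156 - 3*(-12)) = 40387/(-156 + 36) = 40387/(-120) = 40387*(-1/120) = -40387/120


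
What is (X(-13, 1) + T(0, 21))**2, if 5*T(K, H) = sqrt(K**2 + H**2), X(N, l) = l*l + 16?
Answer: 11236/25 ≈ 449.44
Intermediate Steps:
X(N, l) = 16 + l**2 (X(N, l) = l**2 + 16 = 16 + l**2)
T(K, H) = sqrt(H**2 + K**2)/5 (T(K, H) = sqrt(K**2 + H**2)/5 = sqrt(H**2 + K**2)/5)
(X(-13, 1) + T(0, 21))**2 = ((16 + 1**2) + sqrt(21**2 + 0**2)/5)**2 = ((16 + 1) + sqrt(441 + 0)/5)**2 = (17 + sqrt(441)/5)**2 = (17 + (1/5)*21)**2 = (17 + 21/5)**2 = (106/5)**2 = 11236/25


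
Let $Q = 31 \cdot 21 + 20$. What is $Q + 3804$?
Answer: $4475$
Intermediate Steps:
$Q = 671$ ($Q = 651 + 20 = 671$)
$Q + 3804 = 671 + 3804 = 4475$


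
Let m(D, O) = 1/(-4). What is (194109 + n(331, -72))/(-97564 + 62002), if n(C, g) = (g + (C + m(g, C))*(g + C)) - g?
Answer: -373031/47416 ≈ -7.8672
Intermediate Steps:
m(D, O) = -1/4
n(C, g) = (-1/4 + C)*(C + g) (n(C, g) = (g + (C - 1/4)*(g + C)) - g = (g + (-1/4 + C)*(C + g)) - g = (-1/4 + C)*(C + g))
(194109 + n(331, -72))/(-97564 + 62002) = (194109 + (331**2 - 1/4*331 - 1/4*(-72) + 331*(-72)))/(-97564 + 62002) = (194109 + (109561 - 331/4 + 18 - 23832))/(-35562) = (194109 + 342657/4)*(-1/35562) = (1119093/4)*(-1/35562) = -373031/47416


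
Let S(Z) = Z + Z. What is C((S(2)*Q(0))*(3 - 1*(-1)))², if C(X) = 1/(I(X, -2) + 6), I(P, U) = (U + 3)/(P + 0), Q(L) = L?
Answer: 0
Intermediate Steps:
S(Z) = 2*Z
I(P, U) = (3 + U)/P
C(X) = 1/(6 + 1/X) (C(X) = 1/((3 - 2)/X + 6) = 1/(1/X + 6) = 1/(6 + 1/X))
C((S(2)*Q(0))*(3 - 1*(-1)))² = ((((2*2)*0)*(3 - 1*(-1)))/(1 + 6*(((2*2)*0)*(3 - 1*(-1)))))² = (((4*0)*(3 + 1))/(1 + 6*((4*0)*(3 + 1))))² = ((0*4)/(1 + 6*(0*4)))² = (0/(1 + 6*0))² = (0/(1 + 0))² = (0/1)² = (0*1)² = 0² = 0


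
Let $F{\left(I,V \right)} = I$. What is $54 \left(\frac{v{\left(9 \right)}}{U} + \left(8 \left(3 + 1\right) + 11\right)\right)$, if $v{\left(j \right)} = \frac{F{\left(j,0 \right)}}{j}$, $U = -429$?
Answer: $\frac{332028}{143} \approx 2321.9$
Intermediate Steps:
$v{\left(j \right)} = 1$ ($v{\left(j \right)} = \frac{j}{j} = 1$)
$54 \left(\frac{v{\left(9 \right)}}{U} + \left(8 \left(3 + 1\right) + 11\right)\right) = 54 \left(1 \frac{1}{-429} + \left(8 \left(3 + 1\right) + 11\right)\right) = 54 \left(1 \left(- \frac{1}{429}\right) + \left(8 \cdot 4 + 11\right)\right) = 54 \left(- \frac{1}{429} + \left(32 + 11\right)\right) = 54 \left(- \frac{1}{429} + 43\right) = 54 \cdot \frac{18446}{429} = \frac{332028}{143}$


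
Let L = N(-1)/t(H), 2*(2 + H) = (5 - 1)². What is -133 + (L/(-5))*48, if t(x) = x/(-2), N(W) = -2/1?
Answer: -697/5 ≈ -139.40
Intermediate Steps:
H = 6 (H = -2 + (5 - 1)²/2 = -2 + (½)*4² = -2 + (½)*16 = -2 + 8 = 6)
N(W) = -2 (N(W) = -2*1 = -2)
t(x) = -x/2 (t(x) = x*(-½) = -x/2)
L = ⅔ (L = -2/((-½*6)) = -2/(-3) = -2*(-⅓) = ⅔ ≈ 0.66667)
-133 + (L/(-5))*48 = -133 + ((⅔)/(-5))*48 = -133 + ((⅔)*(-⅕))*48 = -133 - 2/15*48 = -133 - 32/5 = -697/5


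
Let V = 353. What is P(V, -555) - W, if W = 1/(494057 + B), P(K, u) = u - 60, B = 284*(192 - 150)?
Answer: -311180776/505985 ≈ -615.00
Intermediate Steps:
B = 11928 (B = 284*42 = 11928)
P(K, u) = -60 + u
W = 1/505985 (W = 1/(494057 + 11928) = 1/505985 ≈ 1.9763e-6)
P(V, -555) - W = (-60 - 555) - 1*1/505985 = -615 - 1/505985 = -311180776/505985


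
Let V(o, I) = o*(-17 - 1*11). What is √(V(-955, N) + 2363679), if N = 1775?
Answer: √2390419 ≈ 1546.1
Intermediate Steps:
V(o, I) = -28*o (V(o, I) = o*(-17 - 11) = o*(-28) = -28*o)
√(V(-955, N) + 2363679) = √(-28*(-955) + 2363679) = √(26740 + 2363679) = √2390419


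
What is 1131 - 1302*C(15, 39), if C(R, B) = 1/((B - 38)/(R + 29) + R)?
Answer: 690303/661 ≈ 1044.3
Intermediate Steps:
C(R, B) = 1/(R + (-38 + B)/(29 + R)) (C(R, B) = 1/((-38 + B)/(29 + R) + R) = 1/(R + (-38 + B)/(29 + R)))
1131 - 1302*C(15, 39) = 1131 - 1302*(29 + 15)/(-38 + 39 + 15² + 29*15) = 1131 - 1302*44/(-38 + 39 + 225 + 435) = 1131 - 1302*44/661 = 1131 - 57288/661 = 690303/661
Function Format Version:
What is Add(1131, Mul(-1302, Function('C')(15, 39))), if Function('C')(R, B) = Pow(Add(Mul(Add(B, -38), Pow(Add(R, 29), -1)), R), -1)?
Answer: Rational(690303, 661) ≈ 1044.3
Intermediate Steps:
Function('C')(R, B) = Pow(Add(R, Mul(Pow(Add(29, R), -1), Add(-38, B))), -1) (Function('C')(R, B) = Pow(Add(Mul(Add(-38, B), Pow(Add(29, R), -1)), R), -1) = Pow(Add(Mul(Pow(Add(29, R), -1), Add(-38, B)), R), -1) = Pow(Add(R, Mul(Pow(Add(29, R), -1), Add(-38, B))), -1))
Add(1131, Mul(-1302, Function('C')(15, 39))) = Add(1131, Mul(-1302, Mul(Pow(Add(-38, 39, Pow(15, 2), Mul(29, 15)), -1), Add(29, 15)))) = Add(1131, Mul(-1302, Mul(Pow(Add(-38, 39, 225, 435), -1), 44))) = Add(1131, Mul(-1302, Mul(Pow(661, -1), 44))) = Add(1131, Mul(-1302, Mul(Rational(1, 661), 44))) = Add(1131, Mul(-1302, Rational(44, 661))) = Add(1131, Rational(-57288, 661)) = Rational(690303, 661)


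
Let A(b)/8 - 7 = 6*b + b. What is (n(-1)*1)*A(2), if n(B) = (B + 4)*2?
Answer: 1008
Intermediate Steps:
A(b) = 56 + 56*b (A(b) = 56 + 8*(6*b + b) = 56 + 8*(7*b) = 56 + 56*b)
n(B) = 8 + 2*B (n(B) = (4 + B)*2 = 8 + 2*B)
(n(-1)*1)*A(2) = ((8 + 2*(-1))*1)*(56 + 56*2) = ((8 - 2)*1)*(56 + 112) = (6*1)*168 = 6*168 = 1008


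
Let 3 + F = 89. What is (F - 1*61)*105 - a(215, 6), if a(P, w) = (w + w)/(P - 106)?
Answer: 286113/109 ≈ 2624.9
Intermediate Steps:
F = 86 (F = -3 + 89 = 86)
a(P, w) = 2*w/(-106 + P) (a(P, w) = (2*w)/(-106 + P) = 2*w/(-106 + P))
(F - 1*61)*105 - a(215, 6) = (86 - 1*61)*105 - 2*6/(-106 + 215) = (86 - 61)*105 - 2*6/109 = 25*105 - 2*6/109 = 2625 - 1*12/109 = 2625 - 12/109 = 286113/109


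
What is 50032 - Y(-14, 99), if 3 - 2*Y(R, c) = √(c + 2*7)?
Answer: 100061/2 + √113/2 ≈ 50036.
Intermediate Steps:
Y(R, c) = 3/2 - √(14 + c)/2 (Y(R, c) = 3/2 - √(c + 2*7)/2 = 3/2 - √(c + 14)/2 = 3/2 - √(14 + c)/2)
50032 - Y(-14, 99) = 50032 - (3/2 - √(14 + 99)/2) = 50032 - (3/2 - √113/2) = 50032 + (-3/2 + √113/2) = 100061/2 + √113/2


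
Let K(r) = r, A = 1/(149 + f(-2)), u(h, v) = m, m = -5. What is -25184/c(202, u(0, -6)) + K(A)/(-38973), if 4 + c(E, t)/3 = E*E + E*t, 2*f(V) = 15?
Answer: -51201416126/242690132355 ≈ -0.21097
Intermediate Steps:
f(V) = 15/2 (f(V) = (½)*15 = 15/2)
u(h, v) = -5
c(E, t) = -12 + 3*E² + 3*E*t (c(E, t) = -12 + 3*(E*E + E*t) = -12 + 3*(E² + E*t) = -12 + (3*E² + 3*E*t) = -12 + 3*E² + 3*E*t)
A = 2/313 (A = 1/(149 + 15/2) = 1/(313/2) = 2/313 ≈ 0.0063898)
-25184/c(202, u(0, -6)) + K(A)/(-38973) = -25184/(-12 + 3*202² + 3*202*(-5)) + (2/313)/(-38973) = -25184/(-12 + 3*40804 - 3030) + (2/313)*(-1/38973) = -25184/(-12 + 122412 - 3030) - 2/12198549 = -25184/119370 - 2/12198549 = -25184*1/119370 - 2/12198549 = -12592/59685 - 2/12198549 = -51201416126/242690132355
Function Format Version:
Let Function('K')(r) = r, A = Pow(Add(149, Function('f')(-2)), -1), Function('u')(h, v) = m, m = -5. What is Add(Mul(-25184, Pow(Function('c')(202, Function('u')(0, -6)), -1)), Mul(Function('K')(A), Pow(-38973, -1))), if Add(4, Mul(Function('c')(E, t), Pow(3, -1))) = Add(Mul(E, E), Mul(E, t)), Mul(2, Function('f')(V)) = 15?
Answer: Rational(-51201416126, 242690132355) ≈ -0.21097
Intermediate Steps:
Function('f')(V) = Rational(15, 2) (Function('f')(V) = Mul(Rational(1, 2), 15) = Rational(15, 2))
Function('u')(h, v) = -5
Function('c')(E, t) = Add(-12, Mul(3, Pow(E, 2)), Mul(3, E, t)) (Function('c')(E, t) = Add(-12, Mul(3, Add(Mul(E, E), Mul(E, t)))) = Add(-12, Mul(3, Add(Pow(E, 2), Mul(E, t)))) = Add(-12, Add(Mul(3, Pow(E, 2)), Mul(3, E, t))) = Add(-12, Mul(3, Pow(E, 2)), Mul(3, E, t)))
A = Rational(2, 313) (A = Pow(Add(149, Rational(15, 2)), -1) = Pow(Rational(313, 2), -1) = Rational(2, 313) ≈ 0.0063898)
Add(Mul(-25184, Pow(Function('c')(202, Function('u')(0, -6)), -1)), Mul(Function('K')(A), Pow(-38973, -1))) = Add(Mul(-25184, Pow(Add(-12, Mul(3, Pow(202, 2)), Mul(3, 202, -5)), -1)), Mul(Rational(2, 313), Pow(-38973, -1))) = Add(Mul(-25184, Pow(Add(-12, Mul(3, 40804), -3030), -1)), Mul(Rational(2, 313), Rational(-1, 38973))) = Add(Mul(-25184, Pow(Add(-12, 122412, -3030), -1)), Rational(-2, 12198549)) = Add(Mul(-25184, Pow(119370, -1)), Rational(-2, 12198549)) = Add(Mul(-25184, Rational(1, 119370)), Rational(-2, 12198549)) = Add(Rational(-12592, 59685), Rational(-2, 12198549)) = Rational(-51201416126, 242690132355)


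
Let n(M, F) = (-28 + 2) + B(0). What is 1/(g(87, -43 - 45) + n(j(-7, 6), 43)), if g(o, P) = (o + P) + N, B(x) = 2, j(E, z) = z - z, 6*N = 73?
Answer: -6/77 ≈ -0.077922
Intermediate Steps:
N = 73/6 (N = (⅙)*73 = 73/6 ≈ 12.167)
j(E, z) = 0
n(M, F) = -24 (n(M, F) = (-28 + 2) + 2 = -26 + 2 = -24)
g(o, P) = 73/6 + P + o (g(o, P) = (o + P) + 73/6 = (P + o) + 73/6 = 73/6 + P + o)
1/(g(87, -43 - 45) + n(j(-7, 6), 43)) = 1/((73/6 + (-43 - 45) + 87) - 24) = 1/((73/6 - 88 + 87) - 24) = 1/(67/6 - 24) = 1/(-77/6) = -6/77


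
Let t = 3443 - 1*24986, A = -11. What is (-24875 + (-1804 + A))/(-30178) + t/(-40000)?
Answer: 858862327/603560000 ≈ 1.4230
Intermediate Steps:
t = -21543 (t = 3443 - 24986 = -21543)
(-24875 + (-1804 + A))/(-30178) + t/(-40000) = (-24875 + (-1804 - 11))/(-30178) - 21543/(-40000) = (-24875 - 1815)*(-1/30178) - 21543*(-1/40000) = -26690*(-1/30178) + 21543/40000 = 13345/15089 + 21543/40000 = 858862327/603560000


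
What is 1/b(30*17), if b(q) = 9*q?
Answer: 1/4590 ≈ 0.00021786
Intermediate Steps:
1/b(30*17) = 1/(9*(30*17)) = 1/(9*510) = 1/4590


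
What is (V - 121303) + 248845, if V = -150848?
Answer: -23306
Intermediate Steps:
(V - 121303) + 248845 = (-150848 - 121303) + 248845 = -272151 + 248845 = -23306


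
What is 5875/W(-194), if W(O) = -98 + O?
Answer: -5875/292 ≈ -20.120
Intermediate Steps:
5875/W(-194) = 5875/(-98 - 194) = 5875/(-292) = 5875*(-1/292) = -5875/292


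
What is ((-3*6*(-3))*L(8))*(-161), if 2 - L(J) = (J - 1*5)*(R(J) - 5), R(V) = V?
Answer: 60858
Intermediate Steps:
L(J) = 2 - (-5 + J)**2 (L(J) = 2 - (J - 1*5)*(J - 5) = 2 - (J - 5)*(-5 + J) = 2 - (-5 + J)*(-5 + J) = 2 - (-5 + J)**2)
((-3*6*(-3))*L(8))*(-161) = ((-3*6*(-3))*(-23 - 1*8**2 + 10*8))*(-161) = ((-18*(-3))*(-23 - 1*64 + 80))*(-161) = (54*(-23 - 64 + 80))*(-161) = (54*(-7))*(-161) = -378*(-161) = 60858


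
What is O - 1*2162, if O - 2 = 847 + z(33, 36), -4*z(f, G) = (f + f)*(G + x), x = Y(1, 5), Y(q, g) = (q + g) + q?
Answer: -4045/2 ≈ -2022.5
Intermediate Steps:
Y(q, g) = g + 2*q (Y(q, g) = (g + q) + q = g + 2*q)
x = 7 (x = 5 + 2*1 = 5 + 2 = 7)
z(f, G) = -f*(7 + G)/2 (z(f, G) = -(f + f)*(G + 7)/4 = -2*f*(7 + G)/4 = -f*(7 + G)/2)
O = 279/2 (O = 2 + (847 - ½*33*(7 + 36)) = 2 + (847 - ½*33*43) = 2 + (847 - 1419/2) = 2 + 275/2 = 279/2 ≈ 139.50)
O - 1*2162 = 279/2 - 1*2162 = 279/2 - 2162 = -4045/2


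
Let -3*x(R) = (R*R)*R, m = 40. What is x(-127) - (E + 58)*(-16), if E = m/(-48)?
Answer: 683709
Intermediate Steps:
E = -⅚ (E = 40/(-48) = 40*(-1/48) = -⅚ ≈ -0.83333)
x(R) = -R³/3 (x(R) = -R*R*R/3 = -R²*R/3 = -R³/3)
x(-127) - (E + 58)*(-16) = -⅓*(-127)³ - (-⅚ + 58)*(-16) = -⅓*(-2048383) - 343*(-16)/6 = 2048383/3 - 1*(-2744/3) = 2048383/3 + 2744/3 = 683709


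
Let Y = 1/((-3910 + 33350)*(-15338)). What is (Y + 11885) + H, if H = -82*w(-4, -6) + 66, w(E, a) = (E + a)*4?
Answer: 6877569016319/451550720 ≈ 15231.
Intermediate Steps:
w(E, a) = 4*E + 4*a
Y = -1/451550720 (Y = -1/15338/29440 = (1/29440)*(-1/15338) = -1/451550720 ≈ -2.2146e-9)
H = 3346 (H = -82*(4*(-4) + 4*(-6)) + 66 = -82*(-16 - 24) + 66 = -82*(-40) + 66 = 3280 + 66 = 3346)
(Y + 11885) + H = (-1/451550720 + 11885) + 3346 = 5366680307199/451550720 + 3346 = 6877569016319/451550720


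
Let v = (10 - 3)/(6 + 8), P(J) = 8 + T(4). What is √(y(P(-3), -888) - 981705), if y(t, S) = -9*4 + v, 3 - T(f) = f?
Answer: I*√3926962/2 ≈ 990.83*I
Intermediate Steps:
T(f) = 3 - f
P(J) = 7 (P(J) = 8 + (3 - 1*4) = 8 + (3 - 4) = 8 - 1 = 7)
v = ½ (v = 7/14 = 7*(1/14) = ½ ≈ 0.50000)
y(t, S) = -71/2 (y(t, S) = -9*4 + ½ = -36 + ½ = -71/2)
√(y(P(-3), -888) - 981705) = √(-71/2 - 981705) = √(-1963481/2) = I*√3926962/2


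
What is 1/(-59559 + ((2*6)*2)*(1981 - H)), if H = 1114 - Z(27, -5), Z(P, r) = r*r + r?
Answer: -1/38271 ≈ -2.6129e-5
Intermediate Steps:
Z(P, r) = r + r**2 (Z(P, r) = r**2 + r = r + r**2)
H = 1094 (H = 1114 - (-5)*(1 - 5) = 1114 - (-5)*(-4) = 1114 - 1*20 = 1114 - 20 = 1094)
1/(-59559 + ((2*6)*2)*(1981 - H)) = 1/(-59559 + ((2*6)*2)*(1981 - 1*1094)) = 1/(-59559 + (12*2)*(1981 - 1094)) = 1/(-59559 + 24*887) = 1/(-59559 + 21288) = 1/(-38271) = -1/38271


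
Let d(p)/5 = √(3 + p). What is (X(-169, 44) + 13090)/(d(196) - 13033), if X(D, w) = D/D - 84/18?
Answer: -511662547/509562342 - 196295*√199/509562342 ≈ -1.0096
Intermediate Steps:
X(D, w) = -11/3 (X(D, w) = 1 - 84*1/18 = 1 - 14/3 = -11/3)
d(p) = 5*√(3 + p)
(X(-169, 44) + 13090)/(d(196) - 13033) = (-11/3 + 13090)/(5*√(3 + 196) - 13033) = 39259/(3*(5*√199 - 13033)) = 39259/(3*(-13033 + 5*√199))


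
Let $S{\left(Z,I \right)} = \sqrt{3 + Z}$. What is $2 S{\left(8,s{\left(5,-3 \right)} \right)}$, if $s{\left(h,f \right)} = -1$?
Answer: $2 \sqrt{11} \approx 6.6332$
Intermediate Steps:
$2 S{\left(8,s{\left(5,-3 \right)} \right)} = 2 \sqrt{3 + 8} = 2 \sqrt{11}$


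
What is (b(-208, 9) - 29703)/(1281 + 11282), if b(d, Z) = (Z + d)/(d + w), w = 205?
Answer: -5230/2217 ≈ -2.3590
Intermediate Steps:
b(d, Z) = (Z + d)/(205 + d) (b(d, Z) = (Z + d)/(d + 205) = (Z + d)/(205 + d))
(b(-208, 9) - 29703)/(1281 + 11282) = ((9 - 208)/(205 - 208) - 29703)/(1281 + 11282) = (-199/(-3) - 29703)/12563 = (-1/3*(-199) - 29703)*(1/12563) = (199/3 - 29703)*(1/12563) = -88910/3*1/12563 = -5230/2217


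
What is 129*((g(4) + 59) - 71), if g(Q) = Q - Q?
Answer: -1548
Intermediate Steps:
g(Q) = 0
129*((g(4) + 59) - 71) = 129*((0 + 59) - 71) = 129*(59 - 71) = 129*(-12) = -1548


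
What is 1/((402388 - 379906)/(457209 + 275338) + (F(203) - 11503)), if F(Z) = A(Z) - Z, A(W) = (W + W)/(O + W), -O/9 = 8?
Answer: -95963657/1123050209618 ≈ -8.5449e-5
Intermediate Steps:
O = -72 (O = -9*8 = -72)
A(W) = 2*W/(-72 + W) (A(W) = (W + W)/(-72 + W) = (2*W)/(-72 + W) = 2*W/(-72 + W))
F(Z) = -Z + 2*Z/(-72 + Z) (F(Z) = 2*Z/(-72 + Z) - Z = -Z + 2*Z/(-72 + Z))
1/((402388 - 379906)/(457209 + 275338) + (F(203) - 11503)) = 1/((402388 - 379906)/(457209 + 275338) + (203*(74 - 1*203)/(-72 + 203) - 11503)) = 1/(22482/732547 + (203*(74 - 203)/131 - 11503)) = 1/(22482*(1/732547) + (203*(1/131)*(-129) - 11503)) = 1/(22482/732547 + (-26187/131 - 11503)) = 1/(22482/732547 - 1533080/131) = 1/(-1123050209618/95963657) = -95963657/1123050209618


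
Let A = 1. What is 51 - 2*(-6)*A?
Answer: 63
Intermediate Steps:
51 - 2*(-6)*A = 51 - 2*(-6) = 51 - (-12) = 51 - 1*(-12) = 51 + 12 = 63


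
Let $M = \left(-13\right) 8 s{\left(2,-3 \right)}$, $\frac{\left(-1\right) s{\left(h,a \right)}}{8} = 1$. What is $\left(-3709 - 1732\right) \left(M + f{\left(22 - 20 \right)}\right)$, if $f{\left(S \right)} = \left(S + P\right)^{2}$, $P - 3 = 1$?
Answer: $-4722788$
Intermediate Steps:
$s{\left(h,a \right)} = -8$ ($s{\left(h,a \right)} = \left(-8\right) 1 = -8$)
$P = 4$ ($P = 3 + 1 = 4$)
$M = 832$ ($M = \left(-13\right) 8 \left(-8\right) = \left(-104\right) \left(-8\right) = 832$)
$f{\left(S \right)} = \left(4 + S\right)^{2}$ ($f{\left(S \right)} = \left(S + 4\right)^{2} = \left(4 + S\right)^{2}$)
$\left(-3709 - 1732\right) \left(M + f{\left(22 - 20 \right)}\right) = \left(-3709 - 1732\right) \left(832 + \left(4 + \left(22 - 20\right)\right)^{2}\right) = - 5441 \left(832 + \left(4 + 2\right)^{2}\right) = - 5441 \left(832 + 6^{2}\right) = - 5441 \left(832 + 36\right) = \left(-5441\right) 868 = -4722788$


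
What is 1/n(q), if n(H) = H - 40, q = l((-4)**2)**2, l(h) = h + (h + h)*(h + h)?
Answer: 1/1081560 ≈ 9.2459e-7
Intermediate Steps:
l(h) = h + 4*h**2 (l(h) = h + (2*h)*(2*h) = h + 4*h**2)
q = 1081600 (q = ((-4)**2*(1 + 4*(-4)**2))**2 = (16*(1 + 4*16))**2 = (16*(1 + 64))**2 = (16*65)**2 = 1040**2 = 1081600)
n(H) = -40 + H
1/n(q) = 1/(-40 + 1081600) = 1/1081560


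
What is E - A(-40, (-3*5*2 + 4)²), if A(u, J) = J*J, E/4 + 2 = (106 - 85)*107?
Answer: -447996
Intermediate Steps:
E = 8980 (E = -8 + 4*((106 - 85)*107) = -8 + 4*(21*107) = -8 + 4*2247 = -8 + 8988 = 8980)
A(u, J) = J²
E - A(-40, (-3*5*2 + 4)²) = 8980 - ((-3*5*2 + 4)²)² = 8980 - ((-15*2 + 4)²)² = 8980 - ((-30 + 4)²)² = 8980 - ((-26)²)² = 8980 - 1*676² = 8980 - 1*456976 = 8980 - 456976 = -447996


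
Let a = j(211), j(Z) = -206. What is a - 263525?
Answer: -263731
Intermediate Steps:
a = -206
a - 263525 = -206 - 263525 = -263731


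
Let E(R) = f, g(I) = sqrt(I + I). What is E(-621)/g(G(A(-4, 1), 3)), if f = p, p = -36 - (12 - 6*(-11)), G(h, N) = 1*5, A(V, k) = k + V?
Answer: -57*sqrt(10)/5 ≈ -36.050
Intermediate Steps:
A(V, k) = V + k
G(h, N) = 5
g(I) = sqrt(2)*sqrt(I) (g(I) = sqrt(2*I) = sqrt(2)*sqrt(I))
p = -114 (p = -36 - (12 + 66) = -36 - 1*78 = -36 - 78 = -114)
f = -114
E(R) = -114
E(-621)/g(G(A(-4, 1), 3)) = -114*sqrt(10)/10 = -57*sqrt(10)/5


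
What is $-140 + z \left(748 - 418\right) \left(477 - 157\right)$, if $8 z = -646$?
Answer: $-8527340$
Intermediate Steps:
$z = - \frac{323}{4}$ ($z = \frac{1}{8} \left(-646\right) = - \frac{323}{4} \approx -80.75$)
$-140 + z \left(748 - 418\right) \left(477 - 157\right) = -140 - \frac{323 \left(748 - 418\right) \left(477 - 157\right)}{4} = -140 - \frac{323 \cdot 330 \cdot 320}{4} = -140 - 8527200 = -8527340$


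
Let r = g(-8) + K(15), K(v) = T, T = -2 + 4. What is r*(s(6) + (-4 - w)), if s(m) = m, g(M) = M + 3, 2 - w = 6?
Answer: -18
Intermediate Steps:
T = 2
w = -4 (w = 2 - 1*6 = 2 - 6 = -4)
g(M) = 3 + M
K(v) = 2
r = -3 (r = (3 - 8) + 2 = -5 + 2 = -3)
r*(s(6) + (-4 - w)) = -3*(6 + (-4 - 1*(-4))) = -3*(6 + (-4 + 4)) = -3*(6 + 0) = -3*6 = -18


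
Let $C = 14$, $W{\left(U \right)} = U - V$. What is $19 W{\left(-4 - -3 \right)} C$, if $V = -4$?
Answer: $798$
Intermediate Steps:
$W{\left(U \right)} = 4 + U$ ($W{\left(U \right)} = U - -4 = U + 4 = 4 + U$)
$19 W{\left(-4 - -3 \right)} C = 19 \left(4 - 1\right) 14 = 19 \cdot 3 \cdot 14 = 57 \cdot 14 = 798$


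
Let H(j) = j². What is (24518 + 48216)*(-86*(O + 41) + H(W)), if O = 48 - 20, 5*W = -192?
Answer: -8108822724/25 ≈ -3.2435e+8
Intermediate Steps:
W = -192/5 (W = (⅕)*(-192) = -192/5 ≈ -38.400)
O = 28
(24518 + 48216)*(-86*(O + 41) + H(W)) = (24518 + 48216)*(-86*(28 + 41) + (-192/5)²) = 72734*(-86*69 + 36864/25) = 72734*(-5934 + 36864/25) = 72734*(-111486/25) = -8108822724/25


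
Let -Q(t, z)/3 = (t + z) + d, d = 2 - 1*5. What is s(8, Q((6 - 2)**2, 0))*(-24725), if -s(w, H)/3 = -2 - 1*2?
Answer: -296700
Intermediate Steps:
d = -3 (d = 2 - 5 = -3)
Q(t, z) = 9 - 3*t - 3*z (Q(t, z) = -3*((t + z) - 3) = -3*(-3 + t + z) = 9 - 3*t - 3*z)
s(w, H) = 12 (s(w, H) = -3*(-2 - 1*2) = -3*(-2 - 2) = -3*(-4) = 12)
s(8, Q((6 - 2)**2, 0))*(-24725) = 12*(-24725) = -296700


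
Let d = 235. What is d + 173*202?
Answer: 35181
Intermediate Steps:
d + 173*202 = 235 + 173*202 = 235 + 34946 = 35181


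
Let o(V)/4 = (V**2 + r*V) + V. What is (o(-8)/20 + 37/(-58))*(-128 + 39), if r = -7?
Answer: -561679/290 ≈ -1936.8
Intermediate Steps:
o(V) = -24*V + 4*V**2 (o(V) = 4*((V**2 - 7*V) + V) = 4*(V**2 - 6*V) = -24*V + 4*V**2)
(o(-8)/20 + 37/(-58))*(-128 + 39) = ((4*(-8)*(-6 - 8))/20 + 37/(-58))*(-128 + 39) = ((4*(-8)*(-14))*(1/20) + 37*(-1/58))*(-89) = (448*(1/20) - 37/58)*(-89) = (112/5 - 37/58)*(-89) = (6311/290)*(-89) = -561679/290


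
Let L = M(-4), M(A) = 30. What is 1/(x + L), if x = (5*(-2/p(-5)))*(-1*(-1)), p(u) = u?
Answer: 1/32 ≈ 0.031250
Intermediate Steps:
L = 30
x = 2 (x = (5*(-2/(-5)))*(-1*(-1)) = (5*(-2*(-1/5)))*1 = (5*(2/5))*1 = 2*1 = 2)
1/(x + L) = 1/(2 + 30) = 1/32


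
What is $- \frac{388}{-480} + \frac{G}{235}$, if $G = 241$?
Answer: $\frac{10343}{5640} \approx 1.8339$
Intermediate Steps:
$- \frac{388}{-480} + \frac{G}{235} = - \frac{388}{-480} + \frac{241}{235} = \left(-388\right) \left(- \frac{1}{480}\right) + 241 \cdot \frac{1}{235} = \frac{97}{120} + \frac{241}{235} = \frac{10343}{5640}$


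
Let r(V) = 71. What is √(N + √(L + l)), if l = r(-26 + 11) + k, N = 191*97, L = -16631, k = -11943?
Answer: √(18527 + 3*I*√3167) ≈ 136.12 + 0.6202*I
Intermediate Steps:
N = 18527
l = -11872 (l = 71 - 11943 = -11872)
√(N + √(L + l)) = √(18527 + √(-16631 - 11872)) = √(18527 + √(-28503)) = √(18527 + 3*I*√3167)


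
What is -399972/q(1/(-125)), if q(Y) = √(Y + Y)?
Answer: 999930*I*√10 ≈ 3.1621e+6*I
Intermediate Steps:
q(Y) = √2*√Y (q(Y) = √(2*Y) = √2*√Y)
-399972/q(1/(-125)) = -399972*(-5*I*√10/2) = -(-999930)*I*√10 = 999930*I*√10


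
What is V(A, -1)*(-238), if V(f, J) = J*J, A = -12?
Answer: -238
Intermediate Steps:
V(f, J) = J²
V(A, -1)*(-238) = (-1)²*(-238) = 1*(-238) = -238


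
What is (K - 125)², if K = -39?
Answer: 26896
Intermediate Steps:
(K - 125)² = (-39 - 125)² = (-164)² = 26896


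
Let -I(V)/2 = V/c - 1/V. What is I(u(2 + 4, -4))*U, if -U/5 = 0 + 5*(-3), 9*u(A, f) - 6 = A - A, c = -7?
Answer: 1675/7 ≈ 239.29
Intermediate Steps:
u(A, f) = 2/3 (u(A, f) = 2/3 + (A - A)/9 = 2/3 + (1/9)*0 = 2/3 + 0 = 2/3)
I(V) = 2/V + 2*V/7 (I(V) = -2*(V/(-7) - 1/V) = -2*(V*(-1/7) - 1/V) = -2*(-V/7 - 1/V) = -2*(-1/V - V/7) = 2/V + 2*V/7)
U = 75 (U = -5*(0 + 5*(-3)) = -5*(0 - 15) = -5*(-15) = 75)
I(u(2 + 4, -4))*U = (2/(2/3) + (2/7)*(2/3))*75 = (2*(3/2) + 4/21)*75 = (3 + 4/21)*75 = (67/21)*75 = 1675/7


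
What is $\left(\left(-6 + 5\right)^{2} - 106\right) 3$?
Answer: $-315$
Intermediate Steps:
$\left(\left(-6 + 5\right)^{2} - 106\right) 3 = \left(\left(-1\right)^{2} - 106\right) 3 = \left(1 - 106\right) 3 = \left(-105\right) 3 = -315$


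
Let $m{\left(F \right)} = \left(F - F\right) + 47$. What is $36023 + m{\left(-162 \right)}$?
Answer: $36070$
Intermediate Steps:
$m{\left(F \right)} = 47$ ($m{\left(F \right)} = 0 + 47 = 47$)
$36023 + m{\left(-162 \right)} = 36023 + 47 = 36070$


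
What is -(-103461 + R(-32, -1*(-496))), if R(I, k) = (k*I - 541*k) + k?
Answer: 387173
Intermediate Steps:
R(I, k) = -540*k + I*k (R(I, k) = (I*k - 541*k) + k = (-541*k + I*k) + k = -540*k + I*k)
-(-103461 + R(-32, -1*(-496))) = -(-103461 + (-1*(-496))*(-540 - 32)) = -(-103461 + 496*(-572)) = -(-103461 - 283712) = -1*(-387173) = 387173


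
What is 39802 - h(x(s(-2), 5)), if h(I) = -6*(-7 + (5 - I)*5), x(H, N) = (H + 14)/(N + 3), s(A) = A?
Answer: 39865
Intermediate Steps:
x(H, N) = (14 + H)/(3 + N)
h(I) = -108 + 30*I (h(I) = -6*(-7 + (25 - 5*I)) = -6*(18 - 5*I) = -108 + 30*I)
39802 - h(x(s(-2), 5)) = 39802 - (-108 + 30*((14 - 2)/(3 + 5))) = 39802 - (-108 + 30*(12/8)) = 39802 - (-108 + 30*((1/8)*12)) = 39802 - (-108 + 30*(3/2)) = 39802 - (-108 + 45) = 39802 - 1*(-63) = 39802 + 63 = 39865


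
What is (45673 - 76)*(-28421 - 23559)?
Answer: -2370132060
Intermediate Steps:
(45673 - 76)*(-28421 - 23559) = 45597*(-51980) = -2370132060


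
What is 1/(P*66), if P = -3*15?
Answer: -1/2970 ≈ -0.00033670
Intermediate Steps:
P = -45
1/(P*66) = 1/(-45*66) = 1/(-2970) = -1/2970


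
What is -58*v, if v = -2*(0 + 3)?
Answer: 348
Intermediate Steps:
v = -6 (v = -2*3 = -6)
-58*v = -58*(-6) = 348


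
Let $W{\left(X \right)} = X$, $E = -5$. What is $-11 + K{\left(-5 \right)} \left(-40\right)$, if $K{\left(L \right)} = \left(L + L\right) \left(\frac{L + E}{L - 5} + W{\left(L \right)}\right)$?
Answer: $-1611$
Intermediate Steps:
$K{\left(L \right)} = 2 L \left(1 + L\right)$ ($K{\left(L \right)} = \left(L + L\right) \left(\frac{L - 5}{L - 5} + L\right) = 2 L \left(\frac{-5 + L}{-5 + L} + L\right) = 2 L \left(1 + L\right)$)
$-11 + K{\left(-5 \right)} \left(-40\right) = -11 + 2 \left(-5\right) \left(1 - 5\right) \left(-40\right) = -11 + 2 \left(-5\right) \left(-4\right) \left(-40\right) = -11 + 40 \left(-40\right) = -11 - 1600 = -1611$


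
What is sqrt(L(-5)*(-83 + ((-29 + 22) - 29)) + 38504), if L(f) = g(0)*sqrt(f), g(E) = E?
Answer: 2*sqrt(9626) ≈ 196.22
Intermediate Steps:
L(f) = 0 (L(f) = 0*sqrt(f) = 0)
sqrt(L(-5)*(-83 + ((-29 + 22) - 29)) + 38504) = sqrt(0*(-83 + ((-29 + 22) - 29)) + 38504) = sqrt(0*(-83 + (-7 - 29)) + 38504) = sqrt(0*(-83 - 36) + 38504) = sqrt(0*(-119) + 38504) = sqrt(0 + 38504) = sqrt(38504) = 2*sqrt(9626)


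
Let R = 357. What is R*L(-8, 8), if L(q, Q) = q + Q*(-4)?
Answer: -14280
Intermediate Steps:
L(q, Q) = q - 4*Q
R*L(-8, 8) = 357*(-8 - 4*8) = 357*(-8 - 32) = 357*(-40) = -14280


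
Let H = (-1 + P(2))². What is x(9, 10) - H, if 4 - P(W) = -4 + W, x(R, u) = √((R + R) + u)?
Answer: -25 + 2*√7 ≈ -19.708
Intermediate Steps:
x(R, u) = √(u + 2*R) (x(R, u) = √(2*R + u) = √(u + 2*R))
P(W) = 8 - W (P(W) = 4 - (-4 + W) = 4 + (4 - W) = 8 - W)
H = 25 (H = (-1 + (8 - 1*2))² = (-1 + (8 - 2))² = (-1 + 6)² = 5² = 25)
x(9, 10) - H = √(10 + 2*9) - 1*25 = √(10 + 18) - 25 = √28 - 25 = 2*√7 - 25 = -25 + 2*√7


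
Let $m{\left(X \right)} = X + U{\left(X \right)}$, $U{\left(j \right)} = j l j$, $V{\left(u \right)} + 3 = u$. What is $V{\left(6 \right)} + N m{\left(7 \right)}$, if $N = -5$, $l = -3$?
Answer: $703$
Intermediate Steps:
$V{\left(u \right)} = -3 + u$
$U{\left(j \right)} = - 3 j^{2}$ ($U{\left(j \right)} = j \left(-3\right) j = - 3 j j = - 3 j^{2}$)
$m{\left(X \right)} = X - 3 X^{2}$
$V{\left(6 \right)} + N m{\left(7 \right)} = \left(-3 + 6\right) - 5 \cdot 7 \left(1 - 21\right) = 3 - 5 \cdot 7 \left(1 - 21\right) = 3 - 5 \cdot 7 \left(-20\right) = 3 - -700 = 3 + 700 = 703$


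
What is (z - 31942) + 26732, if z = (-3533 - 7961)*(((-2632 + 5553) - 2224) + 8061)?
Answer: -100669662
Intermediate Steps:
z = -100664452 (z = -11494*((2921 - 2224) + 8061) = -11494*(697 + 8061) = -11494*8758 = -100664452)
(z - 31942) + 26732 = (-100664452 - 31942) + 26732 = -100696394 + 26732 = -100669662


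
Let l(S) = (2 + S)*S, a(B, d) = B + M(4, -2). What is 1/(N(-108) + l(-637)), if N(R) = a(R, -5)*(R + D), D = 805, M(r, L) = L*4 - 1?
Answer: 1/322946 ≈ 3.0965e-6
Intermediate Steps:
M(r, L) = -1 + 4*L (M(r, L) = 4*L - 1 = -1 + 4*L)
a(B, d) = -9 + B (a(B, d) = B + (-1 + 4*(-2)) = B + (-1 - 8) = B - 9 = -9 + B)
l(S) = S*(2 + S)
N(R) = (-9 + R)*(805 + R) (N(R) = (-9 + R)*(R + 805) = (-9 + R)*(805 + R))
1/(N(-108) + l(-637)) = 1/((-9 - 108)*(805 - 108) - 637*(2 - 637)) = 1/(-117*697 - 637*(-635)) = 1/(-81549 + 404495) = 1/322946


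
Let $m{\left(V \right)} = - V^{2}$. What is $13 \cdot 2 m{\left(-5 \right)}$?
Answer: $-650$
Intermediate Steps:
$13 \cdot 2 m{\left(-5 \right)} = 13 \cdot 2 \left(- \left(-5\right)^{2}\right) = 26 \left(\left(-1\right) 25\right) = 26 \left(-25\right) = -650$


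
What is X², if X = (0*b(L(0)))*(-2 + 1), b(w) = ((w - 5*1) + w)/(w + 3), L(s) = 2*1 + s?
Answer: 0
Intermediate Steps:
L(s) = 2 + s
b(w) = (-5 + 2*w)/(3 + w) (b(w) = ((w - 5) + w)/(3 + w) = ((-5 + w) + w)/(3 + w) = (-5 + 2*w)/(3 + w))
X = 0 (X = (0*((-5 + 2*(2 + 0))/(3 + (2 + 0))))*(-2 + 1) = (0*((-5 + 2*2)/(3 + 2)))*(-1) = (0*((-5 + 4)/5))*(-1) = (0*((⅕)*(-1)))*(-1) = (0*(-⅕))*(-1) = 0*(-1) = 0)
X² = 0² = 0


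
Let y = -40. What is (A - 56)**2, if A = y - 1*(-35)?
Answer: 3721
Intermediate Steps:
A = -5 (A = -40 - 1*(-35) = -40 + 35 = -5)
(A - 56)**2 = (-5 - 56)**2 = (-61)**2 = 3721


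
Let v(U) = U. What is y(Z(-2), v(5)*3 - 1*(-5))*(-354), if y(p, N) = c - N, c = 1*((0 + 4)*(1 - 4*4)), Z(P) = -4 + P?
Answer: 28320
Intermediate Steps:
c = -60 (c = 1*(4*(1 - 16)) = 1*(4*(-15)) = 1*(-60) = -60)
y(p, N) = -60 - N
y(Z(-2), v(5)*3 - 1*(-5))*(-354) = (-60 - (5*3 - 1*(-5)))*(-354) = (-60 - (15 + 5))*(-354) = (-60 - 1*20)*(-354) = (-60 - 20)*(-354) = -80*(-354) = 28320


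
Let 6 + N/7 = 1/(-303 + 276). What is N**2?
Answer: 1301881/729 ≈ 1785.8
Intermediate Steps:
N = -1141/27 (N = -42 + 7/(-303 + 276) = -42 + 7/(-27) = -42 + 7*(-1/27) = -42 - 7/27 = -1141/27 ≈ -42.259)
N**2 = (-1141/27)**2 = 1301881/729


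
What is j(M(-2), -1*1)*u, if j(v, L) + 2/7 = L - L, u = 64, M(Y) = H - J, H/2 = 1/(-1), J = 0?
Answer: -128/7 ≈ -18.286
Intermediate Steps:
H = -2 (H = 2/(-1) = 2*(-1) = -2)
M(Y) = -2 (M(Y) = -2 - 1*0 = -2 + 0 = -2)
j(v, L) = -2/7 (j(v, L) = -2/7 + (L - L) = -2/7 + 0 = -2/7)
j(M(-2), -1*1)*u = -2/7*64 = -128/7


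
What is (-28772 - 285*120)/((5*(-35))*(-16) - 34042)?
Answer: 31486/15621 ≈ 2.0156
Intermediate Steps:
(-28772 - 285*120)/((5*(-35))*(-16) - 34042) = (-28772 - 34200)/(-175*(-16) - 34042) = -62972/(2800 - 34042) = -62972/(-31242) = -62972*(-1/31242) = 31486/15621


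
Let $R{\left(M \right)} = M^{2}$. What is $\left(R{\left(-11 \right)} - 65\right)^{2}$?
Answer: $3136$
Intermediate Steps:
$\left(R{\left(-11 \right)} - 65\right)^{2} = \left(\left(-11\right)^{2} - 65\right)^{2} = \left(121 - 65\right)^{2} = 56^{2} = 3136$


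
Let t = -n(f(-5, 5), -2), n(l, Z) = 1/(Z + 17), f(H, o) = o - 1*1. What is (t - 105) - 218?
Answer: -4846/15 ≈ -323.07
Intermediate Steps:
f(H, o) = -1 + o (f(H, o) = o - 1 = -1 + o)
n(l, Z) = 1/(17 + Z)
t = -1/15 (t = -1/(17 - 2) = -1/15 ≈ -0.066667)
(t - 105) - 218 = (-1/15 - 105) - 218 = -1576/15 - 218 = -4846/15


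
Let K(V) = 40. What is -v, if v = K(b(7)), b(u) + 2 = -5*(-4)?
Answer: -40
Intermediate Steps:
b(u) = 18 (b(u) = -2 - 5*(-4) = -2 + 20 = 18)
v = 40
-v = -1*40 = -40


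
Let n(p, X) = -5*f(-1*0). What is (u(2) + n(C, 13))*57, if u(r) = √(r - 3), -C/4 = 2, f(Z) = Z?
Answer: 57*I ≈ 57.0*I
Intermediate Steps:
C = -8 (C = -4*2 = -8)
n(p, X) = 0 (n(p, X) = -(-5)*0 = -5*0 = 0)
u(r) = √(-3 + r)
(u(2) + n(C, 13))*57 = (√(-3 + 2) + 0)*57 = (√(-1) + 0)*57 = (I + 0)*57 = I*57 = 57*I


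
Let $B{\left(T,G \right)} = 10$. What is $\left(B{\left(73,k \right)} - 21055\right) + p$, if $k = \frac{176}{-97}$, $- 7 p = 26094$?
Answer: $- \frac{173409}{7} \approx -24773.0$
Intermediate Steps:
$p = - \frac{26094}{7}$ ($p = \left(- \frac{1}{7}\right) 26094 = - \frac{26094}{7} \approx -3727.7$)
$k = - \frac{176}{97}$ ($k = 176 \left(- \frac{1}{97}\right) = - \frac{176}{97} \approx -1.8144$)
$\left(B{\left(73,k \right)} - 21055\right) + p = \left(10 - 21055\right) - \frac{26094}{7} = -21045 - \frac{26094}{7} = - \frac{173409}{7}$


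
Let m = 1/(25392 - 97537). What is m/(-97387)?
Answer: 1/7025985115 ≈ 1.4233e-10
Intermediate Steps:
m = -1/72145 (m = 1/(-72145) = -1/72145 ≈ -1.3861e-5)
m/(-97387) = -1/72145/(-97387) = -1/72145*(-1/97387) = 1/7025985115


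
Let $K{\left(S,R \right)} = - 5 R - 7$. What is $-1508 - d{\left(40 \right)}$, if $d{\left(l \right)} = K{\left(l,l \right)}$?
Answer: $-1301$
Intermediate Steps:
$K{\left(S,R \right)} = -7 - 5 R$
$d{\left(l \right)} = -7 - 5 l$
$-1508 - d{\left(40 \right)} = -1508 - \left(-7 - 200\right) = -1508 - -207 = -1508 + 207 = -1301$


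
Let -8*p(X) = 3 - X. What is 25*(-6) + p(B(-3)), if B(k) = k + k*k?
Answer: -1197/8 ≈ -149.63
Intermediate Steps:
B(k) = k + k²
p(X) = -3/8 + X/8 (p(X) = -(3 - X)/8 = -3/8 + X/8)
25*(-6) + p(B(-3)) = 25*(-6) + (-3/8 + (-3*(1 - 3))/8) = -150 + (-3/8 + (-3*(-2))/8) = -150 + (-3/8 + (⅛)*6) = -150 + (-3/8 + ¾) = -150 + 3/8 = -1197/8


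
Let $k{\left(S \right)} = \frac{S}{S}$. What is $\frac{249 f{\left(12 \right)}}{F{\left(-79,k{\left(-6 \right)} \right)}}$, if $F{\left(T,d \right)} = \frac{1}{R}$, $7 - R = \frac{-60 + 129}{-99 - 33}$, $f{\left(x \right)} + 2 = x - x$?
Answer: $- \frac{82419}{22} \approx -3746.3$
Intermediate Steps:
$k{\left(S \right)} = 1$
$f{\left(x \right)} = -2$ ($f{\left(x \right)} = -2 + \left(x - x\right) = -2 + 0 = -2$)
$R = \frac{331}{44}$ ($R = 7 - \frac{-60 + 129}{-99 - 33} = 7 - \frac{69}{-132} = 7 - 69 \left(- \frac{1}{132}\right) = 7 - - \frac{23}{44} = 7 + \frac{23}{44} = \frac{331}{44} \approx 7.5227$)
$F{\left(T,d \right)} = \frac{44}{331}$ ($F{\left(T,d \right)} = \frac{1}{\frac{331}{44}} = \frac{44}{331}$)
$\frac{249 f{\left(12 \right)}}{F{\left(-79,k{\left(-6 \right)} \right)}} = \frac{249 \left(-2\right)}{\frac{44}{331}} = \left(-498\right) \frac{331}{44} = - \frac{82419}{22}$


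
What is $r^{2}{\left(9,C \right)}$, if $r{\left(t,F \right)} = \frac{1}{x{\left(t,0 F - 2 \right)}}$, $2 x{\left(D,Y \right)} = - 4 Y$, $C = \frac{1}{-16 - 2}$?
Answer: $\frac{1}{16} \approx 0.0625$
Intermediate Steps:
$C = - \frac{1}{18}$ ($C = \frac{1}{-18} = - \frac{1}{18} \approx -0.055556$)
$x{\left(D,Y \right)} = - 2 Y$ ($x{\left(D,Y \right)} = \frac{\left(-4\right) Y}{2} = - 2 Y$)
$r{\left(t,F \right)} = \frac{1}{4}$ ($r{\left(t,F \right)} = \frac{1}{\left(-2\right) \left(0 F - 2\right)} = \frac{1}{\left(-2\right) \left(0 - 2\right)} = \frac{1}{\left(-2\right) \left(-2\right)} = \frac{1}{4}$)
$r^{2}{\left(9,C \right)} = \left(\frac{1}{4}\right)^{2} = \frac{1}{16}$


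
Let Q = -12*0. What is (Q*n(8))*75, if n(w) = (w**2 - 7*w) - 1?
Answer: 0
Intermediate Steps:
n(w) = -1 + w**2 - 7*w
Q = 0
(Q*n(8))*75 = (0*(-1 + 8**2 - 7*8))*75 = (0*(-1 + 64 - 56))*75 = (0*7)*75 = 0*75 = 0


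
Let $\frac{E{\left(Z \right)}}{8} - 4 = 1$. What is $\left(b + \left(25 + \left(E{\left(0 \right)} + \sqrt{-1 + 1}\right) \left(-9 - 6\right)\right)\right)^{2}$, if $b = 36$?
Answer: $290521$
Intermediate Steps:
$E{\left(Z \right)} = 40$ ($E{\left(Z \right)} = 32 + 8 \cdot 1 = 32 + 8 = 40$)
$\left(b + \left(25 + \left(E{\left(0 \right)} + \sqrt{-1 + 1}\right) \left(-9 - 6\right)\right)\right)^{2} = \left(36 + \left(25 + \left(40 + \sqrt{-1 + 1}\right) \left(-9 - 6\right)\right)\right)^{2} = \left(36 + \left(25 + \left(40 + \sqrt{0}\right) \left(-15\right)\right)\right)^{2} = \left(36 + \left(25 + \left(40 + 0\right) \left(-15\right)\right)\right)^{2} = \left(36 + \left(25 + 40 \left(-15\right)\right)\right)^{2} = \left(36 + \left(25 - 600\right)\right)^{2} = \left(36 - 575\right)^{2} = \left(-539\right)^{2} = 290521$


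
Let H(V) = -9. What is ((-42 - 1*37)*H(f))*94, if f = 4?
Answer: 66834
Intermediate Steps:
((-42 - 1*37)*H(f))*94 = ((-42 - 1*37)*(-9))*94 = ((-42 - 37)*(-9))*94 = -79*(-9)*94 = 711*94 = 66834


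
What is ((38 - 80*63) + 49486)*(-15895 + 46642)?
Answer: 1367749548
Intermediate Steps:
((38 - 80*63) + 49486)*(-15895 + 46642) = ((38 - 5040) + 49486)*30747 = (-5002 + 49486)*30747 = 44484*30747 = 1367749548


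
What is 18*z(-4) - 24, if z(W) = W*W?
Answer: 264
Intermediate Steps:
z(W) = W²
18*z(-4) - 24 = 18*(-4)² - 24 = 18*16 - 24 = 288 - 24 = 264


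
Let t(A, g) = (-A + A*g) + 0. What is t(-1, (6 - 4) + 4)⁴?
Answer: 625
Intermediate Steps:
t(A, g) = -A + A*g
t(-1, (6 - 4) + 4)⁴ = (-(-1 + ((6 - 4) + 4)))⁴ = (-(-1 + (2 + 4)))⁴ = (-(-1 + 6))⁴ = (-1*5)⁴ = (-5)⁴ = 625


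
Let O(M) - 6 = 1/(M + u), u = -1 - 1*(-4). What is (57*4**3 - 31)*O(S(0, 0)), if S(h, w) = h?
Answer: 68723/3 ≈ 22908.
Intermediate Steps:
u = 3 (u = -1 + 4 = 3)
O(M) = 6 + 1/(3 + M) (O(M) = 6 + 1/(M + 3) = 6 + 1/(3 + M))
(57*4**3 - 31)*O(S(0, 0)) = (57*4**3 - 31)*((19 + 6*0)/(3 + 0)) = (57*64 - 31)*((19 + 0)/3) = (3648 - 31)*((1/3)*19) = 3617*(19/3) = 68723/3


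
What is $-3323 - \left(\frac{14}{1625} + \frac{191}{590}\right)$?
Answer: $- \frac{637248977}{191750} \approx -3323.3$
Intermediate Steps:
$-3323 - \left(\frac{14}{1625} + \frac{191}{590}\right) = -3323 - \left(\frac{191}{590} + \frac{14}{1625}\right) = -3323 - \frac{63727}{191750} = - \frac{637248977}{191750}$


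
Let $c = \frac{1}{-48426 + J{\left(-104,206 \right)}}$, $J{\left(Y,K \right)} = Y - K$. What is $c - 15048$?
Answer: $- \frac{733379329}{48736} \approx -15048.0$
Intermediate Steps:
$c = - \frac{1}{48736}$ ($c = \frac{1}{-48426 - 310} = \frac{1}{-48736} = - \frac{1}{48736} \approx -2.0519 \cdot 10^{-5}$)
$c - 15048 = - \frac{1}{48736} - 15048 = - \frac{733379329}{48736}$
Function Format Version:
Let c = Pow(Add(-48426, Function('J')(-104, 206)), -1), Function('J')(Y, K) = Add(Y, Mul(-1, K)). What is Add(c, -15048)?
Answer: Rational(-733379329, 48736) ≈ -15048.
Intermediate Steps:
c = Rational(-1, 48736) (c = Pow(Add(-48426, Add(-104, Mul(-1, 206))), -1) = Pow(Add(-48426, Add(-104, -206)), -1) = Pow(Add(-48426, -310), -1) = Pow(-48736, -1) = Rational(-1, 48736) ≈ -2.0519e-5)
Add(c, -15048) = Add(Rational(-1, 48736), -15048) = Rational(-733379329, 48736)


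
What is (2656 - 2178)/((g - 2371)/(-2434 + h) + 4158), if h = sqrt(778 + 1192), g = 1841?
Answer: 2942875235456/25600661608831 - 63335*sqrt(1970)/25600661608831 ≈ 0.11495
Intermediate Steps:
h = sqrt(1970) ≈ 44.385
(2656 - 2178)/((g - 2371)/(-2434 + h) + 4158) = (2656 - 2178)/((1841 - 2371)/(-2434 + sqrt(1970)) + 4158) = 478/(-530/(-2434 + sqrt(1970)) + 4158) = 478/(4158 - 530/(-2434 + sqrt(1970)))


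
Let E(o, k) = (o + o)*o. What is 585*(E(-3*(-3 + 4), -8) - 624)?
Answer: -354510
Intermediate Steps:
E(o, k) = 2*o² (E(o, k) = (2*o)*o = 2*o²)
585*(E(-3*(-3 + 4), -8) - 624) = 585*(2*(-3*(-3 + 4))² - 624) = 585*(2*(-3*1)² - 624) = 585*(2*(-3)² - 624) = 585*(2*9 - 624) = 585*(18 - 624) = 585*(-606) = -354510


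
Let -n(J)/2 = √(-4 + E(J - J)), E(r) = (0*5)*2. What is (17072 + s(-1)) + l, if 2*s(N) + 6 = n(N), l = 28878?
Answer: 45947 - 2*I ≈ 45947.0 - 2.0*I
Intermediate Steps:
E(r) = 0 (E(r) = 0*2 = 0)
n(J) = -4*I (n(J) = -2*√(-4 + 0) = -4*I)
s(N) = -3 - 2*I (s(N) = -3 + (-4*I)/2 = -3 - 2*I)
(17072 + s(-1)) + l = (17072 + (-3 - 2*I)) + 28878 = (17069 - 2*I) + 28878 = 45947 - 2*I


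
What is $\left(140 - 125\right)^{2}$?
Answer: $225$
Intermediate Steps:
$\left(140 - 125\right)^{2} = 15^{2} = 225$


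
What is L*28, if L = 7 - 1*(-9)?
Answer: 448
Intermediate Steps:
L = 16 (L = 7 + 9 = 16)
L*28 = 16*28 = 448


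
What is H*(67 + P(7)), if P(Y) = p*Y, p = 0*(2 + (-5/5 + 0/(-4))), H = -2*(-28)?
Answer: 3752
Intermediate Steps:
H = 56
p = 0 (p = 0*(2 + (-5*⅕ + 0*(-¼))) = 0*(2 + (-1 + 0)) = 0*(2 - 1) = 0*1 = 0)
P(Y) = 0 (P(Y) = 0*Y = 0)
H*(67 + P(7)) = 56*(67 + 0) = 56*67 = 3752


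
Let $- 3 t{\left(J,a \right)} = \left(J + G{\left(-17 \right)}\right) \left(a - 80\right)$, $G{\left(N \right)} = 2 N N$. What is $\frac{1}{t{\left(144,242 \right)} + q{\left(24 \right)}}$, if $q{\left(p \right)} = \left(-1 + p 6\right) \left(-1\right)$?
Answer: $- \frac{1}{39131} \approx -2.5555 \cdot 10^{-5}$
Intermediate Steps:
$G{\left(N \right)} = 2 N^{2}$
$t{\left(J,a \right)} = - \frac{\left(-80 + a\right) \left(578 + J\right)}{3}$ ($t{\left(J,a \right)} = - \frac{\left(J + 2 \left(-17\right)^{2}\right) \left(a - 80\right)}{3} = - \frac{\left(J + 2 \cdot 289\right) \left(-80 + a\right)}{3} = - \frac{\left(J + 578\right) \left(-80 + a\right)}{3} = - \frac{\left(578 + J\right) \left(-80 + a\right)}{3} = - \frac{\left(-80 + a\right) \left(578 + J\right)}{3}$)
$q{\left(p \right)} = 1 - 6 p$ ($q{\left(p \right)} = \left(-1 + 6 p\right) \left(-1\right) = 1 - 6 p$)
$\frac{1}{t{\left(144,242 \right)} + q{\left(24 \right)}} = \frac{1}{\left(\frac{46240}{3} - \frac{139876}{3} + \frac{80}{3} \cdot 144 - 48 \cdot 242\right) + \left(1 - 144\right)} = \frac{1}{\left(\frac{46240}{3} - \frac{139876}{3} + 3840 - 11616\right) + \left(1 - 144\right)} = \frac{1}{-38988 - 143} = \frac{1}{-39131} = - \frac{1}{39131}$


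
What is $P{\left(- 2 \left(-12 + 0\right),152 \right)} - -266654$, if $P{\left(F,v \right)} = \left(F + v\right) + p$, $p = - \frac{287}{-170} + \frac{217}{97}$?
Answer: $\frac{4400091429}{16490} \approx 2.6683 \cdot 10^{5}$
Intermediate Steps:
$p = \frac{64729}{16490}$ ($p = \left(-287\right) \left(- \frac{1}{170}\right) + 217 \cdot \frac{1}{97} = \frac{287}{170} + \frac{217}{97} = \frac{64729}{16490} \approx 3.9254$)
$P{\left(F,v \right)} = \frac{64729}{16490} + F + v$ ($P{\left(F,v \right)} = \left(F + v\right) + \frac{64729}{16490} = \frac{64729}{16490} + F + v$)
$P{\left(- 2 \left(-12 + 0\right),152 \right)} - -266654 = \left(\frac{64729}{16490} - 2 \left(-12 + 0\right) + 152\right) - -266654 = \left(\frac{64729}{16490} - -24 + 152\right) + 266654 = \left(\frac{64729}{16490} + 24 + 152\right) + 266654 = \frac{2966969}{16490} + 266654 = \frac{4400091429}{16490}$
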